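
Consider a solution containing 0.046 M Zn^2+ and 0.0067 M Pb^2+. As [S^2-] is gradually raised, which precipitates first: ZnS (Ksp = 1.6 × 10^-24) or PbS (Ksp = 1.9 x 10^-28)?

PbS

Precipitation of each salt starts when its ion product equals its Ksp.
For ZnS: 1.6 × 10^-24 = 0.046 × [S^2-]  ⇒  [S^2-] = 3.5 x 10^-23 M.
For PbS: 1.9 x 10^-28 = 0.0067 × [S^2-]  ⇒  [S^2-] = 2.8 × 10^-26 M.
The salt with the lower threshold [S^2-] precipitates first: PbS.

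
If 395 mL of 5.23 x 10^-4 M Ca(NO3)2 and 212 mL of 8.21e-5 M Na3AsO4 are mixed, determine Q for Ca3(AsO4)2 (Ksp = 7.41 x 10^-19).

Q ≈ 3.24 × 10^-20

Total volume = 395 + 212 = 607 mL.
[Ca^2+] = 5.23 × 10^-4 × (395/607) = 3.403 × 10^-4 M
[AsO4^3-] = 8.21 × 10^-5 × (212/607) = 2.867 x 10^-5 M
Ca3(AsO4)2(s) <=> 3 Ca^2+ + 2 AsO4^3-, so Q = [Ca^2+]^3[AsO4^3-]^2
Q = (3.403 × 10^-4)^3(2.867 × 10^-5)^2 = 3.24 × 10^-20
Q < Ksp, so no precipitate of Ca3(AsO4)2 forms.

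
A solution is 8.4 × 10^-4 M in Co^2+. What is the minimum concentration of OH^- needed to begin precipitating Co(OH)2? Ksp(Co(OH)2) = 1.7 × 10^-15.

Co(OH)2(s) <=> Co^2+ + 2 OH^-
Ksp = [Co^2+][OH^-]^2
Precipitation begins when Q = Ksp. With [Co^2+] = 8.4 × 10^-4 M:
1.7 × 10^-15 = (8.4 × 10^-4) × [OH^-]^2
[OH^-] = (1.7 × 10^-15 / 8.4 x 10^-4)^(1/2) = 1.4 x 10^-6 M

[OH^-] = 1.4 x 10^-6 M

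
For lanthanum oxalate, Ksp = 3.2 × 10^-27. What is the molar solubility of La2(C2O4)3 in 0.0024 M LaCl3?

La2(C2O4)3(s) ⇌ 2 La^3+(aq) + 3 C2O4^2-(aq)
Ksp = [La^3+]^2[C2O4^2-]^3
Let s = moles of La2(C2O4)3 that dissolve per litre. [La^3+] = 0.0024 + 2s ≈ 0.0024, [C2O4^2-] = 3s (Ksp is small, so little additional dissolves).
Ksp ≈ (0.0024)^2 × (3s)^3
s = 2.7 × 10^-8 M
Check: 2s = 5.5 x 10^-8 ≪ 0.0024, so the approximation is valid.

2.7 × 10^-8 M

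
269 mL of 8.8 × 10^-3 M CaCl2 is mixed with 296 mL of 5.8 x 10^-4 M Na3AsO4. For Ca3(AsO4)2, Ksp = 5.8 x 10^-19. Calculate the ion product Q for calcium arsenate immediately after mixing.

Total volume = 269 + 296 = 565 mL.
[Ca^2+] = 8.8 x 10^-3 × (269/565) = 4.19 x 10^-3 M
[AsO4^3-] = 5.8 × 10^-4 × (296/565) = 3.04 × 10^-4 M
Ca3(AsO4)2(s) ⇌ 3 Ca^2+(aq) + 2 AsO4^3-(aq), so Q = [Ca^2+]^3[AsO4^3-]^2
Q = (4.19 x 10^-3)^3(3.04 × 10^-4)^2 = 6.8 x 10^-15
Q > Ksp, so Ca3(AsO4)2 will precipitate.

Q ≈ 6.8 × 10^-15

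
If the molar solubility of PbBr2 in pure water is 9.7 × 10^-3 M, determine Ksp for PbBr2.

PbBr2(s) ⇌ Pb^2+(aq) + 2 Br^-(aq)
For each mole of PbBr2 that dissolves: [Pb^2+] = s, [Br^-] = 2s.
Ksp = [Pb^2+][Br^-]^2
So Ksp = s × (2s)^2 = 4s^3
With s = 9.7 × 10^-3: Ksp = 3.7 × 10^-6

Ksp = 3.7 × 10^-6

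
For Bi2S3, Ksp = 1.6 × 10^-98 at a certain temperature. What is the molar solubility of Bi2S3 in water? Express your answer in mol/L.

s = 1.1 × 10^-20 M

Bi2S3(s) ⇌ 2 Bi^3+ + 3 S^2-
Ksp = [Bi^3+]^2[S^2-]^3
If s mol/L of Bi2S3 dissolves, [Bi^3+] = 2s and [S^2-] = 3s.
So Ksp = (2s)^2 × (3s)^3 = 108s^5
s = (1.6 × 10^-98 / 108)^(1/5) = 1.1 × 10^-20 M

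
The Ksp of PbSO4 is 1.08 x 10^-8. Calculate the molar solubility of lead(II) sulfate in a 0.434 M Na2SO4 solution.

PbSO4(s) <=> Pb^2+ + SO4^2-
Ksp = [Pb^2+][SO4^2-]
If s mol/L dissolves here, [Pb^2+] = s, [SO4^2-] = 0.434 + s ≈ 0.434 (common-ion effect: SO4^2- is already 0.434 M).
Ksp ≈ s × 0.434
s = 2.49 × 10^-8 M
Check: s = 2.5 × 10^-8 ≪ 0.434, so the approximation is valid.

2.49e-8 M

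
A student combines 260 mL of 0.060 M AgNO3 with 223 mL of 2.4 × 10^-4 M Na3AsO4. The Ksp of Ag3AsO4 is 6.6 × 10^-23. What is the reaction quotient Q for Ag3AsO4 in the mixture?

Total volume = 260 + 223 = 483 mL.
[Ag^+] = 6.0 x 10^-2 × (260/483) = 3.23 × 10^-2 M
[AsO4^3-] = 2.4 x 10^-4 × (223/483) = 1.11 x 10^-4 M
Ag3AsO4(s) ⇌ 3 Ag^+ + AsO4^3-, so Q = [Ag^+]^3[AsO4^3-]
Q = (3.23 × 10^-2)^3(1.11 × 10^-4) = 3.7 × 10^-9
Q > Ksp, so Ag3AsO4 will precipitate.

Q = 3.7e-9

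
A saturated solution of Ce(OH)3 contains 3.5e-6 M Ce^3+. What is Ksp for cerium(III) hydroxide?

4.1e-21

Ce(OH)3(s) ⇌ Ce^3+(aq) + 3 OH^-(aq)
Stoichiometry gives [OH^-] = (3/1)[Ce^3+] = 1.05 × 10^-5 M.
Ksp = [Ce^3+][OH^-]^3
Ksp = 3.5 × 10^-6 × (1.05 × 10^-5)^3 = 4.1 x 10^-21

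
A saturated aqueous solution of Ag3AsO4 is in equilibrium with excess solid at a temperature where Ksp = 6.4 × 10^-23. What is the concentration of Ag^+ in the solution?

3.7 x 10^-6 M

Ag3AsO4(s) ⇌ 3 Ag^+(aq) + AsO4^3-(aq)
Ksp = [Ag^+]^3[AsO4^3-]
With molar solubility s: [Ag^+] = 3s, [AsO4^3-] = s.
Ksp = (3s)^3s = 27s^4
Solving, s = (6.4 × 10^-23/27)^(1/4) = 1.24 × 10^-6 M
[Ag^+] = 3s = 3.7 x 10^-6 M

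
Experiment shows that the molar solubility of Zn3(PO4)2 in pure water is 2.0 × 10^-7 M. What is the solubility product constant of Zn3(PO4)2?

Ksp ≈ 3.5e-32

Zn3(PO4)2(s) ⇌ 3 Zn^2+ + 2 PO4^3-
Let s = molar solubility. Then [Zn^2+] = 3s and [PO4^3-] = 2s.
Ksp = [Zn^2+]^3[PO4^3-]^2
Ksp = (3s)^3(2s)^2 = 108s^5
With s = 2.0 × 10^-7: Ksp = 3.5 × 10^-32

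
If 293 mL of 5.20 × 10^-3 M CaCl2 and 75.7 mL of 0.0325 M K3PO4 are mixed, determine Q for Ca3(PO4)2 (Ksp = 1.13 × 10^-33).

Total volume = 293 + 75.7 = 368.7 mL.
[Ca^2+] = 5.20 × 10^-3 × (293/368.7) = 4.132 x 10^-3 M
[PO4^3-] = 3.25 × 10^-2 × (75.7/368.7) = 6.673 × 10^-3 M
Ca3(PO4)2(s) ⇌ 3 Ca^2+ + 2 PO4^3-, so Q = [Ca^2+]^3[PO4^3-]^2
Q = (4.132 × 10^-3)^3(6.673 × 10^-3)^2 = 3.14 × 10^-12
Q > Ksp, so Ca3(PO4)2 will precipitate.

3.14e-12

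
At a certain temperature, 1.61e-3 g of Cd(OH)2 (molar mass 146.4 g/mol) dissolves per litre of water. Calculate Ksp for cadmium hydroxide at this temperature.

Molar solubility s = (1.61 × 10^-3 g/L) / (146.4 g/mol) = 1.100 × 10^-5 M.
Cd(OH)2(s) ⇌ Cd^2+(aq) + 2 OH^-(aq)
For each mole of Cd(OH)2 that dissolves: [Cd^2+] = s, [OH^-] = 2s.
Ksp = [Cd^2+][OH^-]^2
Ksp = s(2s)^2 = 4s^3
Ksp = 4 × (1.100 × 10^-5)^3 = 5.32 × 10^-15

Ksp ≈ 5.32 x 10^-15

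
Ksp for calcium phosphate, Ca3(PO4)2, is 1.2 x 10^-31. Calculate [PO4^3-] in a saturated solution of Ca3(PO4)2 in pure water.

[PO4^3-] ≈ 5.1 × 10^-7 M

Ca3(PO4)2(s) ⇌ 3 Ca^2+(aq) + 2 PO4^3-(aq)
Ksp = [Ca^2+]^3[PO4^3-]^2
If s mol/L of Ca3(PO4)2 dissolves, [Ca^2+] = 3s and [PO4^3-] = 2s.
So Ksp = (3s)^3 × (2s)^2 = 108s^5
s = (1.2 x 10^-31 / 108)^(1/5) = 2.57 × 10^-7 M
[PO4^3-] = 2s = 5.1 × 10^-7 M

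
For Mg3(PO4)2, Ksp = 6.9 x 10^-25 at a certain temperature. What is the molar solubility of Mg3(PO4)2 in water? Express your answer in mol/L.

Mg3(PO4)2(s) ⇌ 3 Mg^2+ + 2 PO4^3-
Ksp = [Mg^2+]^3[PO4^3-]^2
For each mole of Mg3(PO4)2 that dissolves: [Mg^2+] = 3s, [PO4^3-] = 2s.
Ksp = (3s)^3(2s)^2 = 108s^5
Solving, s = (6.9 x 10^-25/108)^(1/5) = 5.8 x 10^-6 M

s ≈ 5.8 × 10^-6 M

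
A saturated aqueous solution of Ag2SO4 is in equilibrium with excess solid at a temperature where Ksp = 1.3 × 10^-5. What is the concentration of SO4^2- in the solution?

Ag2SO4(s) ⇌ 2 Ag^+(aq) + SO4^2-(aq)
Ksp = [Ag^+]^2[SO4^2-]
Let s = molar solubility. Then [Ag^+] = 2s and [SO4^2-] = s.
Ksp = (2s)^2s = 4s^3
Solving, s = (1.3 × 10^-5/4)^(1/3) = 1.48 × 10^-2 M
[SO4^2-] = s = 1.5 × 10^-2 M

[SO4^2-] ≈ 0.015 M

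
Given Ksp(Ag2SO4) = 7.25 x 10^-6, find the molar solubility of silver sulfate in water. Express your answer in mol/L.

Ag2SO4(s) ⇌ 2 Ag^+(aq) + SO4^2-(aq)
Ksp = [Ag^+]^2[SO4^2-]
With molar solubility s: [Ag^+] = 2s, [SO4^2-] = s.
So Ksp = (2s)^2 × s = 4s^3
s = (7.25 x 10^-6 / 4)^(1/3) = 1.22 × 10^-2 M

s ≈ 0.0122 M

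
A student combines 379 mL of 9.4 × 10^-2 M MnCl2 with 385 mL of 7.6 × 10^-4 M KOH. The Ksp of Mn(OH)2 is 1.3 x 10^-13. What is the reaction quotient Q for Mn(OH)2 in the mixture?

Total volume = 379 + 385 = 764 mL.
[Mn^2+] = 9.4 x 10^-2 × (379/764) = 4.66 × 10^-2 M
[OH^-] = 7.6 × 10^-4 × (385/764) = 3.83 × 10^-4 M
Mn(OH)2(s) ⇌ Mn^2+(aq) + 2 OH^-(aq), so Q = [Mn^2+][OH^-]^2
Q = (4.66 × 10^-2)(3.83 x 10^-4)^2 = 6.8 x 10^-9
Q > Ksp, so Mn(OH)2 will precipitate.

6.8e-9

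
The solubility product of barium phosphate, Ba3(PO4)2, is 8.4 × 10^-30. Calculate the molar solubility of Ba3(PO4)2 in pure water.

Ba3(PO4)2(s) ⇌ 3 Ba^2+ + 2 PO4^3-
Ksp = [Ba^2+]^3[PO4^3-]^2
Let s = molar solubility. Then [Ba^2+] = 3s and [PO4^3-] = 2s.
Substituting: Ksp = (3s)^3(2s)^2 = 108s^5
s = (8.4 × 10^-30 / 108)^(1/5) = 6.0 × 10^-7 M

s ≈ 6.0e-7 M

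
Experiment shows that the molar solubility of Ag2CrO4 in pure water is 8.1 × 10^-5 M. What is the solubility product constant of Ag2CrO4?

Ag2CrO4(s) ⇌ 2 Ag^+ + CrO4^2-
For each mole of Ag2CrO4 that dissolves: [Ag^+] = 2s, [CrO4^2-] = s.
Ksp = [Ag^+]^2[CrO4^2-]
Ksp = (2s)^2s = 4s^3
With s = 8.1 × 10^-5: Ksp = 2.1 x 10^-12

2.1 × 10^-12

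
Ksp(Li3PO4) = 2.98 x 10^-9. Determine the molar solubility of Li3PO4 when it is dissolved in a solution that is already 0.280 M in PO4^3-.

Li3PO4(s) <=> 3 Li^+ + PO4^3-
Ksp = [Li^+]^3[PO4^3-]
Let s = moles of Li3PO4 that dissolve per litre. [Li^+] = 3s, [PO4^3-] = 0.280 + s ≈ 0.280 (since the PO4^3- already present dominates).
Ksp ≈ (3s)^3 × 0.280
s = 7.33 × 10^-4 M
Check: s = 7.3 × 10^-4 ≪ 0.280, so the approximation is valid.

7.33 x 10^-4 M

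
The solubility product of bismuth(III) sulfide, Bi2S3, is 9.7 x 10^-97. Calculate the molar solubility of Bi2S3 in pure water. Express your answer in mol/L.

2.5 x 10^-20 M

Bi2S3(s) <=> 2 Bi^3+(aq) + 3 S^2-(aq)
Ksp = [Bi^3+]^2[S^2-]^3
For each mole of Bi2S3 that dissolves: [Bi^3+] = 2s, [S^2-] = 3s.
Ksp = (2s)^2(3s)^3 = 108s^5
s = (9.7 x 10^-97 / 108)^(1/5) = 2.5 × 10^-20 M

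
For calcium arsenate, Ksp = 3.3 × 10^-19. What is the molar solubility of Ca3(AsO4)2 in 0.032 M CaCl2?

s ≈ 5.0 x 10^-8 M

Ca3(AsO4)2(s) ⇌ 3 Ca^2+ + 2 AsO4^3-
Ksp = [Ca^2+]^3[AsO4^3-]^2
If s mol/L dissolves here, [Ca^2+] = 0.032 + 3s ≈ 0.032, [AsO4^3-] = 2s (common-ion effect: Ca^2+ is already 0.032 M).
Ksp ≈ (0.032)^3 × (2s)^2
s = 5.0 × 10^-8 M
Check: 3s = 1.5 x 10^-7 ≪ 0.032, so the approximation is valid.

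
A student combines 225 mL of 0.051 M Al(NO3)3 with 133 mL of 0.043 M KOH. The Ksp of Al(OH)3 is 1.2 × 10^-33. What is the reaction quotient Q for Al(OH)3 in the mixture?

1.3e-7

Total volume = 225 + 133 = 358 mL.
[Al^3+] = 5.1 × 10^-2 × (225/358) = 3.21 x 10^-2 M
[OH^-] = 4.3 x 10^-2 × (133/358) = 1.60 x 10^-2 M
Al(OH)3(s) ⇌ Al^3+(aq) + 3 OH^-(aq), so Q = [Al^3+][OH^-]^3
Q = (3.21 x 10^-2)(1.60 x 10^-2)^3 = 1.3 × 10^-7
Q > Ksp, so Al(OH)3 will precipitate.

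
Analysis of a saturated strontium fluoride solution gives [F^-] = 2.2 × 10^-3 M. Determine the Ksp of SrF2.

Ksp = 5.3 x 10^-9

SrF2(s) ⇌ Sr^2+(aq) + 2 F^-(aq)
Stoichiometry gives [Sr^2+] = (1/2)[F^-] = 1.10 × 10^-3 M.
Ksp = [Sr^2+][F^-]^2
Ksp = 1.10 x 10^-3 × (2.2 x 10^-3)^2 = 5.3 x 10^-9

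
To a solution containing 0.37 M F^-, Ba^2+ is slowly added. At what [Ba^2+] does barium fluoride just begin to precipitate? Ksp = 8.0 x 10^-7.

[Ba^2+] = 5.8 x 10^-6 M

BaF2(s) ⇌ Ba^2+ + 2 F^-
Ksp = [Ba^2+][F^-]^2
Precipitation begins when Q = Ksp. With [F^-] = 0.37 M:
8.0 x 10^-7 = (0.37)^2 × [Ba^2+]
[Ba^2+] = (8.0 x 10^-7 / 1.37 x 10^-1) = 5.8 x 10^-6 M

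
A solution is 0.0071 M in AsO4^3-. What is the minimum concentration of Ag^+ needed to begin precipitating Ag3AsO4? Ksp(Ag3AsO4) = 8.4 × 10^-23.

Ag3AsO4(s) <=> 3 Ag^+ + AsO4^3-
Ksp = [Ag^+]^3[AsO4^3-]
Precipitation begins when Q = Ksp. With [AsO4^3-] = 0.0071 M:
8.4 × 10^-23 = (0.0071) × [Ag^+]^3
[Ag^+] = (8.4 × 10^-23 / 7.1 × 10^-3)^(1/3) = 2.3 × 10^-7 M

[Ag^+] ≈ 2.3 × 10^-7 M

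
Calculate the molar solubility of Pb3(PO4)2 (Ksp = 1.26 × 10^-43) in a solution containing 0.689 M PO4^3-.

Pb3(PO4)2(s) ⇌ 3 Pb^2+(aq) + 2 PO4^3-(aq)
Ksp = [Pb^2+]^3[PO4^3-]^2
Let s be the molar solubility in this solution. [Pb^2+] = 3s, [PO4^3-] = 0.689 + 2s ≈ 0.689 (common-ion effect: PO4^3- is already 0.689 M).
Ksp ≈ (3s)^3 × (0.689)^2
s = 2.14 x 10^-15 M
Check: 2s = 4.3 x 10^-15 ≪ 0.689, so the approximation is valid.

s ≈ 2.14 × 10^-15 M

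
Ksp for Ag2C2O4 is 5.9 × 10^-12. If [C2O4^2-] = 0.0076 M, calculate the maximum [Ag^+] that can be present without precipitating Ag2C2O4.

[Ag^+] = 2.8 × 10^-5 M

Ag2C2O4(s) ⇌ 2 Ag^+(aq) + C2O4^2-(aq)
Ksp = [Ag^+]^2[C2O4^2-]
Precipitation begins when Q = Ksp. With [C2O4^2-] = 0.0076 M:
5.9 × 10^-12 = (0.0076) × [Ag^+]^2
[Ag^+] = (5.9 × 10^-12 / 7.6 × 10^-3)^(1/2) = 2.8 x 10^-5 M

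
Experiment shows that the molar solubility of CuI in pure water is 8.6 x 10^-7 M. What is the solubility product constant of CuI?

CuI(s) ⇌ Cu^+ + I^-
If s mol/L of CuI dissolves, [Cu^+] = s and [I^-] = s.
Ksp = [Cu^+][I^-]
Ksp = s × s = s^2
Ksp = (8.6 x 10^-7)^2 = 7.4 × 10^-13

Ksp = 7.4e-13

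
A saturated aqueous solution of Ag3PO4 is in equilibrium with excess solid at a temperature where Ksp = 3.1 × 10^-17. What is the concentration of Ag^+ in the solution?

Ag3PO4(s) ⇌ 3 Ag^+(aq) + PO4^3-(aq)
Ksp = [Ag^+]^3[PO4^3-]
For each mole of Ag3PO4 that dissolves: [Ag^+] = 3s, [PO4^3-] = s.
So Ksp = (3s)^3 × s = 27s^4
s^4 = 3.1 × 10^-17 / 27, so s = 3.27 × 10^-5 M
[Ag^+] = 3s = 9.8 x 10^-5 M

[Ag^+] = 9.8e-5 M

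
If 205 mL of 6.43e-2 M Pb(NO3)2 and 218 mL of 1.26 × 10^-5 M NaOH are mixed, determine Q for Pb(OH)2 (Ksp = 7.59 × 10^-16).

Total volume = 205 + 218 = 423 mL.
[Pb^2+] = 6.43 x 10^-2 × (205/423) = 3.116 × 10^-2 M
[OH^-] = 1.26 x 10^-5 × (218/423) = 6.494 x 10^-6 M
Pb(OH)2(s) <=> Pb^2+(aq) + 2 OH^-(aq), so Q = [Pb^2+][OH^-]^2
Q = (3.116 x 10^-2)(6.494 × 10^-6)^2 = 1.31 x 10^-12
Q > Ksp, so Pb(OH)2 will precipitate.

Q ≈ 1.31 × 10^-12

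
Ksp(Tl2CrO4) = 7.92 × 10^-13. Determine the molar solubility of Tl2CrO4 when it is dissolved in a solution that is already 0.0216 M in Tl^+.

Tl2CrO4(s) <=> 2 Tl^+(aq) + CrO4^2-(aq)
Ksp = [Tl^+]^2[CrO4^2-]
If s mol/L dissolves here, [Tl^+] = 0.0216 + 2s ≈ 0.0216, [CrO4^2-] = s (Ksp is small, so little additional dissolves).
Ksp ≈ (0.0216)^2 × s
s = 1.70 x 10^-9 M
Check: 2s = 3.4 × 10^-9 ≪ 0.0216, so the approximation is valid.

s = 1.70 x 10^-9 M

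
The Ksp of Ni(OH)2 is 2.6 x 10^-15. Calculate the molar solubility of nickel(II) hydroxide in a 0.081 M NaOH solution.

s ≈ 4.0e-13 M

Ni(OH)2(s) <=> Ni^2+ + 2 OH^-
Ksp = [Ni^2+][OH^-]^2
If s mol/L dissolves here, [Ni^2+] = s, [OH^-] = 0.081 + 2s ≈ 0.081 (Ksp is small, so little additional dissolves).
Ksp ≈ s × (0.081)^2
s = 4.0 × 10^-13 M
Check: 2s = 7.9 × 10^-13 ≪ 0.081, so the approximation is valid.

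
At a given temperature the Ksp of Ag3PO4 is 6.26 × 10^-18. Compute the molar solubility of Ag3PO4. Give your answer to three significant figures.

Ag3PO4(s) ⇌ 3 Ag^+ + PO4^3-
Ksp = [Ag^+]^3[PO4^3-]
If s mol/L of Ag3PO4 dissolves, [Ag^+] = 3s and [PO4^3-] = s.
So Ksp = (3s)^3 × s = 27s^4
s^4 = 6.26 × 10^-18 / 27, so s = 2.19 x 10^-5 M

s = 2.19 × 10^-5 M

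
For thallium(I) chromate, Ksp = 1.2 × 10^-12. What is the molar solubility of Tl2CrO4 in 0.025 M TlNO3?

s ≈ 1.9e-9 M

Tl2CrO4(s) ⇌ 2 Tl^+(aq) + CrO4^2-(aq)
Ksp = [Tl^+]^2[CrO4^2-]
Let s = moles of Tl2CrO4 that dissolve per litre. [Tl^+] = 0.025 + 2s ≈ 0.025, [CrO4^2-] = s (since Tl^+ from TlNO3 dominates).
Ksp ≈ (0.025)^2 × s
s = 1.9 × 10^-9 M
Check: 2s = 3.8 x 10^-9 ≪ 0.025, so the approximation is valid.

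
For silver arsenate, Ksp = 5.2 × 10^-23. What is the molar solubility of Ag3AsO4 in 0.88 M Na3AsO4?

1.3 × 10^-8 M

Ag3AsO4(s) ⇌ 3 Ag^+ + AsO4^3-
Ksp = [Ag^+]^3[AsO4^3-]
Let s be the molar solubility in this solution. [Ag^+] = 3s, [AsO4^3-] = 0.88 + s ≈ 0.88 (since AsO4^3- from Na3AsO4 dominates).
Ksp ≈ (3s)^3 × 0.88
s = 1.3 × 10^-8 M
Check: s = 1.3 x 10^-8 ≪ 0.88, so the approximation is valid.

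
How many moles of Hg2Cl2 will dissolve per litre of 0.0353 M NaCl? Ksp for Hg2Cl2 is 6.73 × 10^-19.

s ≈ 5.40e-16 M

Hg2Cl2(s) <=> Hg2^2+ + 2 Cl^-
Ksp = [Hg2^2+][Cl^-]^2
Let s = moles of Hg2Cl2 that dissolve per litre. [Hg2^2+] = s, [Cl^-] = 0.0353 + 2s ≈ 0.0353 (common-ion effect: Cl^- is already 0.0353 M).
Ksp ≈ s × (0.0353)^2
s = 5.40 x 10^-16 M
Check: 2s = 1.1 × 10^-15 ≪ 0.0353, so the approximation is valid.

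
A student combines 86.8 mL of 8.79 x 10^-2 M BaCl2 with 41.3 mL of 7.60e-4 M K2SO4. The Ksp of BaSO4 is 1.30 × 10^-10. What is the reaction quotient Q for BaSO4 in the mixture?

Total volume = 86.8 + 41.3 = 128.1 mL.
[Ba^2+] = 8.79 × 10^-2 × (86.8/128.1) = 5.956 × 10^-2 M
[SO4^2-] = 7.60 x 10^-4 × (41.3/128.1) = 2.450 × 10^-4 M
BaSO4(s) ⇌ Ba^2+ + SO4^2-, so Q = [Ba^2+][SO4^2-]
Q = (5.956 × 10^-2)(2.450 × 10^-4) = 1.46 x 10^-5
Q > Ksp, so BaSO4 will precipitate.

Q = 1.46e-5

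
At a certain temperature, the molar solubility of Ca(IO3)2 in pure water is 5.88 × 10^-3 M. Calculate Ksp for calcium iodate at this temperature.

Ca(IO3)2(s) ⇌ Ca^2+ + 2 IO3^-
If s mol/L of Ca(IO3)2 dissolves, [Ca^2+] = s and [IO3^-] = 2s.
Ksp = [Ca^2+][IO3^-]^2
Substituting: Ksp = s(2s)^2 = 4s^3
Ksp = 4 × (5.88 × 10^-3)^3 = 8.13 × 10^-7

8.13 x 10^-7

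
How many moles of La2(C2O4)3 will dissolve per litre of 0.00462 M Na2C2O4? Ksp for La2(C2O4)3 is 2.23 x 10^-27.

La2(C2O4)3(s) ⇌ 2 La^3+(aq) + 3 C2O4^2-(aq)
Ksp = [La^3+]^2[C2O4^2-]^3
Let s = moles of La2(C2O4)3 that dissolve per litre. [La^3+] = 2s, [C2O4^2-] = 0.00462 + 3s ≈ 0.00462 (Ksp is small, so little additional dissolves).
Ksp ≈ (2s)^2 × (0.00462)^3
s = 7.52 × 10^-11 M
Check: 3s = 2.3 × 10^-10 ≪ 0.00462, so the approximation is valid.

s = 7.52e-11 M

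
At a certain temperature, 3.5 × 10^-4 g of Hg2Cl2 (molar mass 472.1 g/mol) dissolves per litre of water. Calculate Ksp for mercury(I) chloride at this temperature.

Molar solubility s = (3.5 × 10^-4 g/L) / (472.1 g/mol) = 7.41 × 10^-7 M.
Hg2Cl2(s) <=> Hg2^2+(aq) + 2 Cl^-(aq)
With molar solubility s: [Hg2^2+] = s, [Cl^-] = 2s.
Ksp = [Hg2^2+][Cl^-]^2
Substituting: Ksp = s(2s)^2 = 4s^3
With s = 7.41 × 10^-7: Ksp = 1.6 × 10^-18

Ksp ≈ 1.6 × 10^-18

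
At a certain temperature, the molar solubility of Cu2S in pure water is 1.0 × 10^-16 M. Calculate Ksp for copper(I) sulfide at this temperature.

Cu2S(s) <=> 2 Cu^+ + S^2-
With molar solubility s: [Cu^+] = 2s, [S^2-] = s.
Ksp = [Cu^+]^2[S^2-]
Ksp = (2s)^2s = 4s^3
Ksp = 4 × (1.0 × 10^-16)^3 = 4.0 × 10^-48

Ksp = 4.0 × 10^-48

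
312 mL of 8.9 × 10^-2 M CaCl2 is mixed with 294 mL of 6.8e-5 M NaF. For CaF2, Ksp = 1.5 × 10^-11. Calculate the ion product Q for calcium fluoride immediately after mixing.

Total volume = 312 + 294 = 606 mL.
[Ca^2+] = 8.9 × 10^-2 × (312/606) = 4.58 × 10^-2 M
[F^-] = 6.8 × 10^-5 × (294/606) = 3.30 x 10^-5 M
CaF2(s) <=> Ca^2+ + 2 F^-, so Q = [Ca^2+][F^-]^2
Q = (4.58 × 10^-2)(3.30 x 10^-5)^2 = 5.0 x 10^-11
Q > Ksp, so CaF2 will precipitate.

Q = 5.0e-11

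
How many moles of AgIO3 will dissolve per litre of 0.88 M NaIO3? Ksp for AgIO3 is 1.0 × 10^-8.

AgIO3(s) ⇌ Ag^+ + IO3^-
Ksp = [Ag^+][IO3^-]
If s mol/L dissolves here, [Ag^+] = s, [IO3^-] = 0.88 + s ≈ 0.88 (common-ion effect: IO3^- is already 0.88 M).
Ksp ≈ s × 0.88
s = 1.1 x 10^-8 M
Check: s = 1.1 x 10^-8 ≪ 0.88, so the approximation is valid.

s ≈ 1.1e-8 M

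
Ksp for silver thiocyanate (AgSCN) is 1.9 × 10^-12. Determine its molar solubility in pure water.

AgSCN(s) ⇌ Ag^+(aq) + SCN^-(aq)
Ksp = [Ag^+][SCN^-]
For each mole of AgSCN that dissolves: [Ag^+] = s, [SCN^-] = s.
Ksp = (s)(s) = s^2
s = √(1.9 × 10^-12) = 1.4 x 10^-6 M

1.4 x 10^-6 M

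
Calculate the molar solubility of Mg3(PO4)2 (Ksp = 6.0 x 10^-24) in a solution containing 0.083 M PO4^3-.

Mg3(PO4)2(s) ⇌ 3 Mg^2+ + 2 PO4^3-
Ksp = [Mg^2+]^3[PO4^3-]^2
Let s be the molar solubility in this solution. [Mg^2+] = 3s, [PO4^3-] = 0.083 + 2s ≈ 0.083 (common-ion effect: PO4^3- is already 0.083 M).
Ksp ≈ (3s)^3 × (0.083)^2
s = 3.2 × 10^-8 M
Check: 2s = 6.4 × 10^-8 ≪ 0.083, so the approximation is valid.

s ≈ 3.2e-8 M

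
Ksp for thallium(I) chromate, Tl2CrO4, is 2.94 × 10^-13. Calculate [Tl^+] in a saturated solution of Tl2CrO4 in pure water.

Tl2CrO4(s) ⇌ 2 Tl^+ + CrO4^2-
Ksp = [Tl^+]^2[CrO4^2-]
With molar solubility s: [Tl^+] = 2s, [CrO4^2-] = s.
So Ksp = (2s)^2 × s = 4s^3
s^3 = 2.94 × 10^-13 / 4, so s = 4.189 x 10^-5 M
[Tl^+] = 2s = 8.38 x 10^-5 M

[Tl^+] ≈ 8.38e-5 M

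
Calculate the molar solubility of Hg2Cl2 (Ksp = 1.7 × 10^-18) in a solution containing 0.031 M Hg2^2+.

3.7 × 10^-9 M

Hg2Cl2(s) ⇌ Hg2^2+ + 2 Cl^-
Ksp = [Hg2^2+][Cl^-]^2
If s mol/L dissolves here, [Hg2^2+] = 0.031 + s ≈ 0.031, [Cl^-] = 2s (common-ion effect: Hg2^2+ is already 0.031 M).
Ksp ≈ 0.031 × (2s)^2
s = 3.7 × 10^-9 M
Check: s = 3.7 × 10^-9 ≪ 0.031, so the approximation is valid.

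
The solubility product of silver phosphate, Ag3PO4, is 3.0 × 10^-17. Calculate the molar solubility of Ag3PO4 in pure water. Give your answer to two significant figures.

3.2 x 10^-5 M

Ag3PO4(s) <=> 3 Ag^+(aq) + PO4^3-(aq)
Ksp = [Ag^+]^3[PO4^3-]
If s mol/L of Ag3PO4 dissolves, [Ag^+] = 3s and [PO4^3-] = s.
So Ksp = (3s)^3 × s = 27s^4
s^4 = 3.0 × 10^-17 / 27, so s = 3.2 × 10^-5 M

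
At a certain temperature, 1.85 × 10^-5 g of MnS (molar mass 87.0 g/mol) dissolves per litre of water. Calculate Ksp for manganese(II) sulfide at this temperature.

Molar solubility s = (1.85 × 10^-5 g/L) / (87.0 g/mol) = 2.126 x 10^-7 M.
MnS(s) ⇌ Mn^2+ + S^2-
With molar solubility s: [Mn^2+] = s, [S^2-] = s.
Ksp = [Mn^2+][S^2-]
Ksp = (s)(s) = s^2
With s = 2.126 x 10^-7: Ksp = 4.52 × 10^-14

Ksp = 4.52 × 10^-14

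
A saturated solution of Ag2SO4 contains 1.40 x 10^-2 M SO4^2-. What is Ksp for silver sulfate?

Ag2SO4(s) ⇌ 2 Ag^+ + SO4^2-
Stoichiometry gives [Ag^+] = (2/1)[SO4^2-] = 2.800 × 10^-2 M.
Ksp = [Ag^+]^2[SO4^2-]
Ksp = (2.800 × 10^-2)^2 × 1.40 × 10^-2 = 1.10 × 10^-5

1.10 × 10^-5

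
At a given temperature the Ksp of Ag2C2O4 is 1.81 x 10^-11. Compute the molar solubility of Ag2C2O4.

Ag2C2O4(s) ⇌ 2 Ag^+(aq) + C2O4^2-(aq)
Ksp = [Ag^+]^2[C2O4^2-]
Let s = molar solubility. Then [Ag^+] = 2s and [C2O4^2-] = s.
Substituting: Ksp = (2s)^2s = 4s^3
Solving, s = (1.81 x 10^-11/4)^(1/3) = 1.65 × 10^-4 M

s = 1.65 x 10^-4 M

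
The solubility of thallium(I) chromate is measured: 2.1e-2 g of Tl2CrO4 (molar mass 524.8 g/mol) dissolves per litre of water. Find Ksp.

Molar solubility s = (2.1 x 10^-2 g/L) / (524.8 g/mol) = 4.00 × 10^-5 M.
Tl2CrO4(s) ⇌ 2 Tl^+ + CrO4^2-
For each mole of Tl2CrO4 that dissolves: [Tl^+] = 2s, [CrO4^2-] = s.
Ksp = [Tl^+]^2[CrO4^2-]
Ksp = (2s)^2s = 4s^3
Ksp = 4 × (4.00 × 10^-5)^3 = 2.6 × 10^-13

Ksp = 2.6e-13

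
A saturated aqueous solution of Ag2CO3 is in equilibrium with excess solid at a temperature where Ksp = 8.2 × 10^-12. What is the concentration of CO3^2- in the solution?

[CO3^2-] ≈ 1.3 x 10^-4 M

Ag2CO3(s) ⇌ 2 Ag^+ + CO3^2-
Ksp = [Ag^+]^2[CO3^2-]
For each mole of Ag2CO3 that dissolves: [Ag^+] = 2s, [CO3^2-] = s.
Substituting: Ksp = (2s)^2s = 4s^3
s^3 = 8.2 × 10^-12 / 4, so s = 1.27 × 10^-4 M
[CO3^2-] = s = 1.3 × 10^-4 M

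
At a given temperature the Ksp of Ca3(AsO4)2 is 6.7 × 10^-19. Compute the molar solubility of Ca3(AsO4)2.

Ca3(AsO4)2(s) ⇌ 3 Ca^2+ + 2 AsO4^3-
Ksp = [Ca^2+]^3[AsO4^3-]^2
Let s = molar solubility. Then [Ca^2+] = 3s and [AsO4^3-] = 2s.
Ksp = (3s)^3(2s)^2 = 108s^5
s = (6.7 × 10^-19 / 108)^(1/5) = 9.1 × 10^-5 M

s ≈ 9.1 x 10^-5 M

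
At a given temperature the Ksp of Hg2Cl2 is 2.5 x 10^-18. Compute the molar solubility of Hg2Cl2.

Hg2Cl2(s) ⇌ Hg2^2+ + 2 Cl^-
Ksp = [Hg2^2+][Cl^-]^2
Let s = molar solubility. Then [Hg2^2+] = s and [Cl^-] = 2s.
Substituting: Ksp = s(2s)^2 = 4s^3
s = (2.5 x 10^-18 / 4)^(1/3) = 8.5 × 10^-7 M

8.5 × 10^-7 M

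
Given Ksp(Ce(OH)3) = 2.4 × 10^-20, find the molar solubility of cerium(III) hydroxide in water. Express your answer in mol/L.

s ≈ 5.5e-6 M

Ce(OH)3(s) ⇌ Ce^3+ + 3 OH^-
Ksp = [Ce^3+][OH^-]^3
Let s = molar solubility. Then [Ce^3+] = s and [OH^-] = 3s.
Ksp = s(3s)^3 = 27s^4
s^4 = 2.4 × 10^-20 / 27, so s = 5.5 x 10^-6 M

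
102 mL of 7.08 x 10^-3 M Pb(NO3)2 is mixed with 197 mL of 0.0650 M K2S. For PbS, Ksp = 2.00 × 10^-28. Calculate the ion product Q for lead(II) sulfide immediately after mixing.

Q ≈ 1.03 × 10^-4

Total volume = 102 + 197 = 299 mL.
[Pb^2+] = 7.08 x 10^-3 × (102/299) = 2.415 × 10^-3 M
[S^2-] = 6.50 × 10^-2 × (197/299) = 4.283 × 10^-2 M
PbS(s) ⇌ Pb^2+(aq) + S^2-(aq), so Q = [Pb^2+][S^2-]
Q = (2.415 x 10^-3)(4.283 x 10^-2) = 1.03 x 10^-4
Q > Ksp, so PbS will precipitate.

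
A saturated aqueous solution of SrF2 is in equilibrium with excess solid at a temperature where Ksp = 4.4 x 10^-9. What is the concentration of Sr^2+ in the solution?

[Sr^2+] = 1.0 x 10^-3 M

SrF2(s) ⇌ Sr^2+ + 2 F^-
Ksp = [Sr^2+][F^-]^2
If s mol/L of SrF2 dissolves, [Sr^2+] = s and [F^-] = 2s.
Substituting: Ksp = s(2s)^2 = 4s^3
Solving, s = (4.4 x 10^-9/4)^(1/3) = 1.03 × 10^-3 M
[Sr^2+] = s = 1.0 × 10^-3 M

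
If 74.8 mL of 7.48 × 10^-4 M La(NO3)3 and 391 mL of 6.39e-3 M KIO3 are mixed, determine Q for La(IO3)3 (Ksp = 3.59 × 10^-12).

1.85e-11

Total volume = 74.8 + 391 = 465.8 mL.
[La^3+] = 7.48 x 10^-4 × (74.8/465.8) = 1.201 × 10^-4 M
[IO3^-] = 6.39 × 10^-3 × (391/465.8) = 5.364 × 10^-3 M
La(IO3)3(s) ⇌ La^3+ + 3 IO3^-, so Q = [La^3+][IO3^-]^3
Q = (1.201 × 10^-4)(5.364 × 10^-3)^3 = 1.85 × 10^-11
Q > Ksp, so La(IO3)3 will precipitate.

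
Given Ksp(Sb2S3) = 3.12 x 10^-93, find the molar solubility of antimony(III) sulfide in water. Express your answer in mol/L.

1.24 × 10^-19 M

Sb2S3(s) ⇌ 2 Sb^3+(aq) + 3 S^2-(aq)
Ksp = [Sb^3+]^2[S^2-]^3
If s mol/L of Sb2S3 dissolves, [Sb^3+] = 2s and [S^2-] = 3s.
Ksp = (2s)^2(3s)^3 = 108s^5
Solving, s = (3.12 x 10^-93/108)^(1/5) = 1.24 × 10^-19 M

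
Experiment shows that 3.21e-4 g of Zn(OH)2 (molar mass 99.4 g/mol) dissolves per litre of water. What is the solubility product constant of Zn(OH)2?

Ksp ≈ 1.35e-16

Molar solubility s = (3.21 x 10^-4 g/L) / (99.4 g/mol) = 3.229 × 10^-6 M.
Zn(OH)2(s) <=> Zn^2+ + 2 OH^-
Let s = molar solubility. Then [Zn^2+] = s and [OH^-] = 2s.
Ksp = [Zn^2+][OH^-]^2
Ksp = s(2s)^2 = 4s^3
With s = 3.229 x 10^-6: Ksp = 1.35 × 10^-16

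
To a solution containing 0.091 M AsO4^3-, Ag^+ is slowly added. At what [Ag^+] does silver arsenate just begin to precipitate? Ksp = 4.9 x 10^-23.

Ag3AsO4(s) <=> 3 Ag^+ + AsO4^3-
Ksp = [Ag^+]^3[AsO4^3-]
Precipitation begins when Q = Ksp. With [AsO4^3-] = 0.091 M:
4.9 x 10^-23 = (0.091) × [Ag^+]^3
[Ag^+] = (4.9 x 10^-23 / 9.1 x 10^-2)^(1/3) = 8.1 x 10^-8 M

[Ag^+] ≈ 8.1e-8 M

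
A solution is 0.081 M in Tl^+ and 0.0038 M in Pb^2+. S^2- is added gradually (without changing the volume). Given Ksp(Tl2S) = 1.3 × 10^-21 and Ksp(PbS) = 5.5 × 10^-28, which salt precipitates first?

PbS

Each salt begins to precipitate when Q = Ksp, i.e. when [S^2-] reaches its threshold.
For Tl2S: 1.3 × 10^-21 = (0.081)^2 × [S^2-]  ⇒  [S^2-] = 2.0 x 10^-19 M.
For PbS: 5.5 × 10^-28 = 0.0038 × [S^2-]  ⇒  [S^2-] = 1.4 × 10^-25 M.
The salt with the lower threshold [S^2-] precipitates first: PbS.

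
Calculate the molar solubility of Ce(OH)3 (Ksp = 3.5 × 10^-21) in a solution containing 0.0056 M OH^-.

2.0e-14 M

Ce(OH)3(s) <=> Ce^3+ + 3 OH^-
Ksp = [Ce^3+][OH^-]^3
Let s = moles of Ce(OH)3 that dissolve per litre. [Ce^3+] = s, [OH^-] = 0.0056 + 3s ≈ 0.0056 (since the OH^- already present dominates).
Ksp ≈ s × (0.0056)^3
s = 2.0 x 10^-14 M
Check: 3s = 6.0 × 10^-14 ≪ 0.0056, so the approximation is valid.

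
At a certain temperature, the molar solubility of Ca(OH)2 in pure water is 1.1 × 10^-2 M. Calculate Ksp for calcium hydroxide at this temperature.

Ksp ≈ 5.3e-6

Ca(OH)2(s) ⇌ Ca^2+(aq) + 2 OH^-(aq)
With molar solubility s: [Ca^2+] = s, [OH^-] = 2s.
Ksp = [Ca^2+][OH^-]^2
Substituting: Ksp = s(2s)^2 = 4s^3
Ksp = 4 × (1.1 x 10^-2)^3 = 5.3 × 10^-6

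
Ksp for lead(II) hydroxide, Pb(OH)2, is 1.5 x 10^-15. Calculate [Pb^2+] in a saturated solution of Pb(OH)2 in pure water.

[Pb^2+] = 7.2 × 10^-6 M

Pb(OH)2(s) <=> Pb^2+(aq) + 2 OH^-(aq)
Ksp = [Pb^2+][OH^-]^2
For each mole of Pb(OH)2 that dissolves: [Pb^2+] = s, [OH^-] = 2s.
Ksp = s(2s)^2 = 4s^3
s = (1.5 x 10^-15 / 4)^(1/3) = 7.21 × 10^-6 M
[Pb^2+] = s = 7.2 × 10^-6 M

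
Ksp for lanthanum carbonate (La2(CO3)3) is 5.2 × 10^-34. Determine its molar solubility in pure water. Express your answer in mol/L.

La2(CO3)3(s) ⇌ 2 La^3+ + 3 CO3^2-
Ksp = [La^3+]^2[CO3^2-]^3
Let s = molar solubility. Then [La^3+] = 2s and [CO3^2-] = 3s.
Ksp = (2s)^2(3s)^3 = 108s^5
Solving, s = (5.2 × 10^-34/108)^(1/5) = 8.6 × 10^-8 M

s ≈ 8.6e-8 M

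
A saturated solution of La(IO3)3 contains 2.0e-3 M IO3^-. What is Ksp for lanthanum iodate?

Ksp = 5.3e-12

La(IO3)3(s) <=> La^3+ + 3 IO3^-
Stoichiometry gives [La^3+] = (1/3)[IO3^-] = 6.67 x 10^-4 M.
Ksp = [La^3+][IO3^-]^3
Ksp = 6.67 × 10^-4 × (2.0 x 10^-3)^3 = 5.3 x 10^-12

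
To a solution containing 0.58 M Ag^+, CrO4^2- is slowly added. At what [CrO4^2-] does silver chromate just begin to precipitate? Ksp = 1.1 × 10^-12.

Ag2CrO4(s) <=> 2 Ag^+ + CrO4^2-
Ksp = [Ag^+]^2[CrO4^2-]
Precipitation begins when Q = Ksp. With [Ag^+] = 0.58 M:
1.1 × 10^-12 = (0.58)^2 × [CrO4^2-]
[CrO4^2-] = (1.1 × 10^-12 / 3.36 x 10^-1) = 3.3 × 10^-12 M

3.3 × 10^-12 M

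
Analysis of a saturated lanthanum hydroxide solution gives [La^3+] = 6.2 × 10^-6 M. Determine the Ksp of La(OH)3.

Ksp ≈ 4.0 × 10^-20

La(OH)3(s) ⇌ La^3+ + 3 OH^-
Stoichiometry gives [OH^-] = (3/1)[La^3+] = 1.86 × 10^-5 M.
Ksp = [La^3+][OH^-]^3
Ksp = 6.2 × 10^-6 × (1.86 x 10^-5)^3 = 4.0 × 10^-20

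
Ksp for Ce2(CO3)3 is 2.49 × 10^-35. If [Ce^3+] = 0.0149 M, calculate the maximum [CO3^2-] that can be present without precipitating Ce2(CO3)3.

Ce2(CO3)3(s) ⇌ 2 Ce^3+ + 3 CO3^2-
Ksp = [Ce^3+]^2[CO3^2-]^3
Precipitation begins when Q = Ksp. With [Ce^3+] = 0.0149 M:
2.49 × 10^-35 = (0.0149)^2 × [CO3^2-]^3
[CO3^2-] = (2.49 × 10^-35 / 2.220 × 10^-4)^(1/3) = 4.82 × 10^-11 M

4.82e-11 M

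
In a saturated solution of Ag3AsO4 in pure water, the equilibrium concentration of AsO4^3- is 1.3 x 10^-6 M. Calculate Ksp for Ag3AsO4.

Ag3AsO4(s) ⇌ 3 Ag^+ + AsO4^3-
Stoichiometry gives [Ag^+] = (3/1)[AsO4^3-] = 3.90 × 10^-6 M.
Ksp = [Ag^+]^3[AsO4^3-]
Ksp = (3.90 × 10^-6)^3 × 1.3 × 10^-6 = 7.7 × 10^-23

Ksp = 7.7 × 10^-23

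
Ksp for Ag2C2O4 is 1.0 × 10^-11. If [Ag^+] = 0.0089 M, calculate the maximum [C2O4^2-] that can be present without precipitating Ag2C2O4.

1.3 x 10^-7 M

Ag2C2O4(s) <=> 2 Ag^+(aq) + C2O4^2-(aq)
Ksp = [Ag^+]^2[C2O4^2-]
Precipitation begins when Q = Ksp. With [Ag^+] = 0.0089 M:
1.0 × 10^-11 = (0.0089)^2 × [C2O4^2-]
[C2O4^2-] = (1.0 × 10^-11 / 7.92 × 10^-5) = 1.3 × 10^-7 M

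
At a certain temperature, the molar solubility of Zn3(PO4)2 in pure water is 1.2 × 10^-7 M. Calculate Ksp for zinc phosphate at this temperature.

Zn3(PO4)2(s) ⇌ 3 Zn^2+(aq) + 2 PO4^3-(aq)
For each mole of Zn3(PO4)2 that dissolves: [Zn^2+] = 3s, [PO4^3-] = 2s.
Ksp = [Zn^2+]^3[PO4^3-]^2
Ksp = (3s)^3(2s)^2 = 108s^5
Ksp = 108 × (1.2 × 10^-7)^5 = 2.7 x 10^-33

2.7 × 10^-33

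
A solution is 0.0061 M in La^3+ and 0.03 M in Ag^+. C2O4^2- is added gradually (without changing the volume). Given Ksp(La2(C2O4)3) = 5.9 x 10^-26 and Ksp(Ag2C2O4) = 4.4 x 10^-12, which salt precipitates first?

Precipitation of each salt starts when its ion product equals its Ksp.
For La2(C2O4)3: 5.9 x 10^-26 = (0.0061)^2 × [C2O4^2-]^3  ⇒  [C2O4^2-] = 1.2 × 10^-7 M.
For Ag2C2O4: 4.4 x 10^-12 = (0.03)^2 × [C2O4^2-]  ⇒  [C2O4^2-] = 4.9 x 10^-9 M.
The salt with the lower threshold [C2O4^2-] precipitates first: Ag2C2O4.

Ag2C2O4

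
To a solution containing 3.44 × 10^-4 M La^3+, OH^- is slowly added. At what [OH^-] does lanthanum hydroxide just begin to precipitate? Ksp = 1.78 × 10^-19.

[OH^-] = 8.03e-6 M

La(OH)3(s) <=> La^3+ + 3 OH^-
Ksp = [La^3+][OH^-]^3
Precipitation begins when Q = Ksp. With [La^3+] = 3.44 × 10^-4 M:
1.78 × 10^-19 = (3.44 × 10^-4) × [OH^-]^3
[OH^-] = (1.78 × 10^-19 / 3.44 x 10^-4)^(1/3) = 8.03 x 10^-6 M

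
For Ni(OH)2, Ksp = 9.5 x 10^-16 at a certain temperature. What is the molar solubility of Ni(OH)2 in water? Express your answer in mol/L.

s = 6.2 × 10^-6 M

Ni(OH)2(s) <=> Ni^2+ + 2 OH^-
Ksp = [Ni^2+][OH^-]^2
Let s = molar solubility. Then [Ni^2+] = s and [OH^-] = 2s.
Ksp = s(2s)^2 = 4s^3
s^3 = 9.5 x 10^-16 / 4, so s = 6.2 x 10^-6 M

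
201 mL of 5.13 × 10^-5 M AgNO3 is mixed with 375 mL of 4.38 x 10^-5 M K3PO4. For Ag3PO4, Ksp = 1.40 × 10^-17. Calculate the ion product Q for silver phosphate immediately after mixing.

Q ≈ 1.64 × 10^-19

Total volume = 201 + 375 = 576 mL.
[Ag^+] = 5.13 x 10^-5 × (201/576) = 1.790 × 10^-5 M
[PO4^3-] = 4.38 x 10^-5 × (375/576) = 2.852 × 10^-5 M
Ag3PO4(s) ⇌ 3 Ag^+ + PO4^3-, so Q = [Ag^+]^3[PO4^3-]
Q = (1.790 × 10^-5)^3(2.852 x 10^-5) = 1.64 x 10^-19
Q < Ksp, so no precipitate of Ag3PO4 forms.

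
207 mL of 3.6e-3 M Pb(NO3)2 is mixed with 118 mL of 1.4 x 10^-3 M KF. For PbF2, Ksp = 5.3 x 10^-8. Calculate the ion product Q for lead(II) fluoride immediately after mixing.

Total volume = 207 + 118 = 325 mL.
[Pb^2+] = 3.6 × 10^-3 × (207/325) = 2.29 × 10^-3 M
[F^-] = 1.4 x 10^-3 × (118/325) = 5.08 × 10^-4 M
PbF2(s) <=> Pb^2+ + 2 F^-, so Q = [Pb^2+][F^-]^2
Q = (2.29 × 10^-3)(5.08 × 10^-4)^2 = 5.9 × 10^-10
Q < Ksp, so no precipitate of PbF2 forms.

Q ≈ 5.9 × 10^-10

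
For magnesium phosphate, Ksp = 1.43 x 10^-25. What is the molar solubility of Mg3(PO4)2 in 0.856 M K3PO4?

Mg3(PO4)2(s) ⇌ 3 Mg^2+(aq) + 2 PO4^3-(aq)
Ksp = [Mg^2+]^3[PO4^3-]^2
Let s be the molar solubility in this solution. [Mg^2+] = 3s, [PO4^3-] = 0.856 + 2s ≈ 0.856 (since PO4^3- from K3PO4 dominates).
Ksp ≈ (3s)^3 × (0.856)^2
s = 1.93 × 10^-9 M
Check: 2s = 3.9 x 10^-9 ≪ 0.856, so the approximation is valid.

s ≈ 1.93e-9 M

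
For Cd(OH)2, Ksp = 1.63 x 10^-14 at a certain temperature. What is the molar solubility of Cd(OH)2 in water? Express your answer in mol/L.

s ≈ 1.60 x 10^-5 M

Cd(OH)2(s) <=> Cd^2+ + 2 OH^-
Ksp = [Cd^2+][OH^-]^2
For each mole of Cd(OH)2 that dissolves: [Cd^2+] = s, [OH^-] = 2s.
Ksp = s(2s)^2 = 4s^3
s = (1.63 x 10^-14 / 4)^(1/3) = 1.60 × 10^-5 M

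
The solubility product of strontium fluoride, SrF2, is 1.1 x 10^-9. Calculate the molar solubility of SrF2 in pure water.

SrF2(s) <=> Sr^2+(aq) + 2 F^-(aq)
Ksp = [Sr^2+][F^-]^2
Let s = molar solubility. Then [Sr^2+] = s and [F^-] = 2s.
Ksp = s(2s)^2 = 4s^3
Solving, s = (1.1 x 10^-9/4)^(1/3) = 6.5 × 10^-4 M

6.5e-4 M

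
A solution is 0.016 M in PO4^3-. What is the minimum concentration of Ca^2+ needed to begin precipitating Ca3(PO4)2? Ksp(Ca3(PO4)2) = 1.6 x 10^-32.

Ca3(PO4)2(s) <=> 3 Ca^2+ + 2 PO4^3-
Ksp = [Ca^2+]^3[PO4^3-]^2
Precipitation begins when Q = Ksp. With [PO4^3-] = 0.016 M:
1.6 x 10^-32 = (0.016)^2 × [Ca^2+]^3
[Ca^2+] = (1.6 x 10^-32 / 2.56 × 10^-4)^(1/3) = 4.0 × 10^-10 M

[Ca^2+] = 4.0 × 10^-10 M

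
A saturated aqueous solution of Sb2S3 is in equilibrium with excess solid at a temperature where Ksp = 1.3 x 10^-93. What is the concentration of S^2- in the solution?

[S^2-] = 3.1 x 10^-19 M

Sb2S3(s) <=> 2 Sb^3+ + 3 S^2-
Ksp = [Sb^3+]^2[S^2-]^3
If s mol/L of Sb2S3 dissolves, [Sb^3+] = 2s and [S^2-] = 3s.
Substituting: Ksp = (2s)^2(3s)^3 = 108s^5
s^5 = 1.3 x 10^-93 / 108, so s = 1.04 × 10^-19 M
[S^2-] = 3s = 3.1 x 10^-19 M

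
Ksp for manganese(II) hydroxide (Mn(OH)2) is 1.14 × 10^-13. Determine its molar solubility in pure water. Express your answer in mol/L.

Mn(OH)2(s) <=> Mn^2+(aq) + 2 OH^-(aq)
Ksp = [Mn^2+][OH^-]^2
With molar solubility s: [Mn^2+] = s, [OH^-] = 2s.
So Ksp = s × (2s)^2 = 4s^3
s^3 = 1.14 × 10^-13 / 4, so s = 3.05 × 10^-5 M

s ≈ 3.05e-5 M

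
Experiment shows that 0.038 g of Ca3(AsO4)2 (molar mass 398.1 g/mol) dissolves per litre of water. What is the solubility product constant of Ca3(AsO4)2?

Molar solubility s = (3.8 × 10^-2 g/L) / (398.1 g/mol) = 9.55 × 10^-5 M.
Ca3(AsO4)2(s) ⇌ 3 Ca^2+ + 2 AsO4^3-
For each mole of Ca3(AsO4)2 that dissolves: [Ca^2+] = 3s, [AsO4^3-] = 2s.
Ksp = [Ca^2+]^3[AsO4^3-]^2
Ksp = (3s)^3(2s)^2 = 108s^5
Ksp = 108 × (9.55 × 10^-5)^5 = 8.6 × 10^-19

Ksp ≈ 8.6 × 10^-19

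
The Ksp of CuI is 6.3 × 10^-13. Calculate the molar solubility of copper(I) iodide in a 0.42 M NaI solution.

s ≈ 1.5 × 10^-12 M

CuI(s) ⇌ Cu^+ + I^-
Ksp = [Cu^+][I^-]
Let s be the molar solubility in this solution. [Cu^+] = s, [I^-] = 0.42 + s ≈ 0.42 (since I^- from NaI dominates).
Ksp ≈ s × 0.42
s = 1.5 x 10^-12 M
Check: s = 1.5 × 10^-12 ≪ 0.42, so the approximation is valid.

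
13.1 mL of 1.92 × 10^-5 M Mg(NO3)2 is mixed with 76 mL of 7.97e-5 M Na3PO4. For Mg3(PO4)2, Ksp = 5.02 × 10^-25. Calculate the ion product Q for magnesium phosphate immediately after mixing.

Total volume = 13.1 + 76 = 89.1 mL.
[Mg^2+] = 1.92 × 10^-5 × (13.1/89.1) = 2.823 x 10^-6 M
[PO4^3-] = 7.97 × 10^-5 × (76/89.1) = 6.798 × 10^-5 M
Mg3(PO4)2(s) ⇌ 3 Mg^2+ + 2 PO4^3-, so Q = [Mg^2+]^3[PO4^3-]^2
Q = (2.823 x 10^-6)^3(6.798 × 10^-5)^2 = 1.04 × 10^-25
Q < Ksp, so no precipitate of Mg3(PO4)2 forms.

Q = 1.04 × 10^-25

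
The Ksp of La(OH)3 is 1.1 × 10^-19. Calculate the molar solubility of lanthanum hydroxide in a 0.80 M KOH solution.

La(OH)3(s) ⇌ La^3+ + 3 OH^-
Ksp = [La^3+][OH^-]^3
Let s = moles of La(OH)3 that dissolve per litre. [La^3+] = s, [OH^-] = 0.80 + 3s ≈ 0.80 (since OH^- from KOH dominates).
Ksp ≈ s × (0.80)^3
s = 2.1 x 10^-19 M
Check: 3s = 6.4 x 10^-19 ≪ 0.80, so the approximation is valid.

s = 2.1 × 10^-19 M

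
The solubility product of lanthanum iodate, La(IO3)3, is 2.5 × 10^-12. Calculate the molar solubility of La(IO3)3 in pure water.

5.5 × 10^-4 M

La(IO3)3(s) ⇌ La^3+(aq) + 3 IO3^-(aq)
Ksp = [La^3+][IO3^-]^3
For each mole of La(IO3)3 that dissolves: [La^3+] = s, [IO3^-] = 3s.
Substituting: Ksp = s(3s)^3 = 27s^4
s = (2.5 × 10^-12 / 27)^(1/4) = 5.5 × 10^-4 M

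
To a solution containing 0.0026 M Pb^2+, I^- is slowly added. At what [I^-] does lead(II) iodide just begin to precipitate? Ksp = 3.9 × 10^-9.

PbI2(s) ⇌ Pb^2+(aq) + 2 I^-(aq)
Ksp = [Pb^2+][I^-]^2
Precipitation begins when Q = Ksp. With [Pb^2+] = 0.0026 M:
3.9 × 10^-9 = (0.0026) × [I^-]^2
[I^-] = (3.9 × 10^-9 / 2.6 × 10^-3)^(1/2) = 1.2 × 10^-3 M

[I^-] = 1.2e-3 M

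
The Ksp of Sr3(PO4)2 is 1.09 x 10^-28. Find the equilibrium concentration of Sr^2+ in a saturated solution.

Sr3(PO4)2(s) <=> 3 Sr^2+ + 2 PO4^3-
Ksp = [Sr^2+]^3[PO4^3-]^2
Let s = molar solubility. Then [Sr^2+] = 3s and [PO4^3-] = 2s.
Ksp = (3s)^3(2s)^2 = 108s^5
s^5 = 1.09 x 10^-28 / 108, so s = 1.002 x 10^-6 M
[Sr^2+] = 3s = 3.01 × 10^-6 M

3.01 x 10^-6 M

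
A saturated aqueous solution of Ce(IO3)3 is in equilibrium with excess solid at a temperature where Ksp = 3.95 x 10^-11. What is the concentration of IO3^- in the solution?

3.30e-3 M

Ce(IO3)3(s) ⇌ Ce^3+(aq) + 3 IO3^-(aq)
Ksp = [Ce^3+][IO3^-]^3
For each mole of Ce(IO3)3 that dissolves: [Ce^3+] = s, [IO3^-] = 3s.
So Ksp = s × (3s)^3 = 27s^4
s = (3.95 x 10^-11 / 27)^(1/4) = 1.100 × 10^-3 M
[IO3^-] = 3s = 3.30 x 10^-3 M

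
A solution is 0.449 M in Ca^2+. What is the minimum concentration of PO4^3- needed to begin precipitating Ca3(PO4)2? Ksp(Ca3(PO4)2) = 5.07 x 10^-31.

[PO4^3-] ≈ 2.37e-15 M

Ca3(PO4)2(s) ⇌ 3 Ca^2+ + 2 PO4^3-
Ksp = [Ca^2+]^3[PO4^3-]^2
Precipitation begins when Q = Ksp. With [Ca^2+] = 0.449 M:
5.07 x 10^-31 = (0.449)^3 × [PO4^3-]^2
[PO4^3-] = (5.07 x 10^-31 / 9.052 × 10^-2)^(1/2) = 2.37 × 10^-15 M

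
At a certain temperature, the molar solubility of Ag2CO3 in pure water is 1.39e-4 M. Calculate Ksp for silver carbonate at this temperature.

Ksp ≈ 1.07e-11

Ag2CO3(s) ⇌ 2 Ag^+ + CO3^2-
With molar solubility s: [Ag^+] = 2s, [CO3^2-] = s.
Ksp = [Ag^+]^2[CO3^2-]
Substituting: Ksp = (2s)^2s = 4s^3
Ksp = 4 × (1.39 × 10^-4)^3 = 1.07 x 10^-11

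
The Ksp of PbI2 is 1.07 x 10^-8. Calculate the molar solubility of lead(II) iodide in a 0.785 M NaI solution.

s ≈ 1.74 x 10^-8 M

PbI2(s) ⇌ Pb^2+(aq) + 2 I^-(aq)
Ksp = [Pb^2+][I^-]^2
Let s be the molar solubility in this solution. [Pb^2+] = s, [I^-] = 0.785 + 2s ≈ 0.785 (common-ion effect: I^- is already 0.785 M).
Ksp ≈ s × (0.785)^2
s = 1.74 x 10^-8 M
Check: 2s = 3.5 x 10^-8 ≪ 0.785, so the approximation is valid.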